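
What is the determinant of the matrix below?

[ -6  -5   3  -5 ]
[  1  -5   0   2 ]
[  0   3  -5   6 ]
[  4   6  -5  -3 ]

1603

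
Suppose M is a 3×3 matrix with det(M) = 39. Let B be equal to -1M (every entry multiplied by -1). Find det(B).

-39

For a 3×3 matrix, det(-1M) = (-1)^3·det(M) = -1·det(M).
det(B) = (-1)·(39) = -39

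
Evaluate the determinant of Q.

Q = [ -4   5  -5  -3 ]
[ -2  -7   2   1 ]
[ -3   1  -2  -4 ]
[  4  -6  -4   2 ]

Expand along row 1:
  + (-4) · M_11   where M_11 = det([-7 2 1; 1 -2 -4; -6 -4 2]) = 168
  − (5) · M_12   where M_12 = det([-2 2 1; -3 -2 -4; 4 -4 2]) = 40
  + (-5) · M_13   where M_13 = det([-2 -7 1; -3 1 -4; 4 -6 2]) = 128
  − (-3) · M_14   where M_14 = det([-2 -7 2; -3 1 -2; 4 -6 -4]) = 200
det = (+1)·(-4)·(168) + (-1)·(5)·(40) + (+1)·(-5)·(128) + (-1)·(-3)·(200) = -912

The determinant is -912.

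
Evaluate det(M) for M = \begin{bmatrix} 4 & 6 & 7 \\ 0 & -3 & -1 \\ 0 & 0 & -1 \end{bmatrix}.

M is upper triangular, so det(M) is the product of the diagonal entries:
det = (4) · (-3) · (-1) = 12

The determinant is 12.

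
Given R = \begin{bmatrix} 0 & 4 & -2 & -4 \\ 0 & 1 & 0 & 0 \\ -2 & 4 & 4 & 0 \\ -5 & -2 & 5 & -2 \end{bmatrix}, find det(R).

The determinant is -32.

Expand along row 2 (it has 3 zeros):
  + (1) · M_22   where M_22 = det([0 -2 -4; -2 4 0; -5 5 -2]) = -32
det = (+1)·(1)·(-32) = -32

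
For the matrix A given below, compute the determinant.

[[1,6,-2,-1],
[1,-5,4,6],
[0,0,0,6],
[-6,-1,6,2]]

det(A) = 864

Expand along row 3 (it has 3 zeros):
  − (6) · M_34   where M_34 = det([1 6 -2; 1 -5 4; -6 -1 6]) = -144
det = (-1)·(6)·(-144) = 864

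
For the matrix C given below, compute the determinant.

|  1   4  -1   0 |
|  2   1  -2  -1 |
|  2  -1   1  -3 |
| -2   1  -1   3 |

The determinant is 0.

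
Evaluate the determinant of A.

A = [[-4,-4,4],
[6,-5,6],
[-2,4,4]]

Expand along row 1:
  + (-4) · |-5 6; 4 4| = (-4)·(-20 − 24) = 176
  − (-4) · |6 6; -2 4| = −(-4)·(24 − (-12)) = 144
  + 4 · |6 -5; -2 4| = 4·(24 − 10) = 56
Sum: (176) + (144) + (56) = 376

376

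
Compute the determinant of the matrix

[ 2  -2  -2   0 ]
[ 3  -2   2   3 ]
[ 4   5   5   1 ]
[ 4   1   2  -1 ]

Expand along row 1 (it has 1 zero):
  + (2) · M_11   where M_11 = det([-2 2 3; 5 5 1; 1 2 -1]) = 41
  − (-2) · M_12   where M_12 = det([3 2 3; 4 5 1; 4 2 -1]) = -41
  + (-2) · M_13   where M_13 = det([3 -2 3; 4 5 1; 4 1 -1]) = -82
det = (+1)·(2)·(41) + (-1)·(-2)·(-41) + (+1)·(-2)·(-82) = 164

164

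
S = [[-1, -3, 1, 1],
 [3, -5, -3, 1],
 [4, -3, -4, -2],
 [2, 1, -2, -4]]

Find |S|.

Expand along row 1:
  + (-1) · M_11   where M_11 = det([-5 -3 1; -3 -4 -2; 1 -2 -4]) = -8
  − (-3) · M_12   where M_12 = det([3 -3 1; 4 -4 -2; 2 -2 -4]) = 0
  + (1) · M_13   where M_13 = det([3 -5 1; 4 -3 -2; 2 1 -4]) = -8
  − (1) · M_14   where M_14 = det([3 -5 -3; 4 -3 -4; 2 1 -2]) = 0
det = (+1)·(-1)·(-8) + (-1)·(-3)·(0) + (+1)·(1)·(-8) + (-1)·(1)·(0) = 0

det(S) = 0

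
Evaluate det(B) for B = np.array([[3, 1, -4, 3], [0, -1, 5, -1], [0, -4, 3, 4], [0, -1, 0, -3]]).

Expand along column 1 (it has 3 zeros):
  + (3) · M_11   where M_11 = det([-1 5 -1; -4 3 4; -1 0 -3]) = -74
det = (+1)·(3)·(-74) = -222

|B| = -222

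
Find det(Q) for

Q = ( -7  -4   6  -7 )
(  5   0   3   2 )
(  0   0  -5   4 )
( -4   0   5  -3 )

Expand along column 2 (it has 3 zeros):
  − (-4) · M_12   where M_12 = det([5 3 2; 0 -5 4; -4 5 -3]) = -113
det = (-1)·(-4)·(-113) = -452

det(Q) = -452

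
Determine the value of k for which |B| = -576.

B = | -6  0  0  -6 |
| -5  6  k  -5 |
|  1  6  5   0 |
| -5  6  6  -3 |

k = 0

Expanding along the row containing k, det(B) is linear in k: det(B) = (108)·k + (-576).
Set (108)·k + (-576) = -576  ⇒  (108)·k = 0  ⇒  k = 0.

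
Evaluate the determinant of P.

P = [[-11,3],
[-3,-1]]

det(P) = 20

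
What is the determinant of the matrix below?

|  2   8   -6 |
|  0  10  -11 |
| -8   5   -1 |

Expand along row 2:
  + 10 · |2 -6; -8 -1| = 10·(-2 − 48) = -500
  − (-11) · |2 8; -8 5| = −(-11)·(10 − (-64)) = 814
Sum: (-500) + (814) = 314

The determinant is 314.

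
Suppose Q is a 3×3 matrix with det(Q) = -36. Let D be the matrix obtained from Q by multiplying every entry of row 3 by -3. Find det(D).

108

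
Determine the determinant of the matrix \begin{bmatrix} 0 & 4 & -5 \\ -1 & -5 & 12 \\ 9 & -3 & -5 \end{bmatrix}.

The determinant is 172.

Expand along row 1:
  − 4 · |-1 12; 9 -5| = −4·(5 − 108) = 412
  + (-5) · |-1 -5; 9 -3| = (-5)·(3 − (-45)) = -240
Sum: (412) + (-240) = 172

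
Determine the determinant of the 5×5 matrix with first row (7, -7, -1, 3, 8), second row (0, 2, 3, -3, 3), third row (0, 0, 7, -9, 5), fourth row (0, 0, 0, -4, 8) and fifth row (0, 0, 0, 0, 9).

The matrix is upper triangular, so the determinant is the product of the diagonal entries:
det = (7) · (2) · (7) · (-4) · (9) = -3528

-3528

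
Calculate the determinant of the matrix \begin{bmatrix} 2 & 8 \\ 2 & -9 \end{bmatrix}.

-34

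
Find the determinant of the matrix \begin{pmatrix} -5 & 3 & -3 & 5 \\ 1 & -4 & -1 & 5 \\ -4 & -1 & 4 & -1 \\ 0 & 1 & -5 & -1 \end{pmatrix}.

Expand along row 4 (it has 1 zero):
  + (1) · M_42   where M_42 = det([-5 -3 5; 1 -1 5; -4 4 -1]) = 152
  − (-5) · M_43   where M_43 = det([-5 3 5; 1 -4 5; -4 -1 -1]) = -187
  + (-1) · M_44   where M_44 = det([-5 3 -3; 1 -4 -1; -4 -1 4]) = 136
det = (+1)·(1)·(152) + (-1)·(-5)·(-187) + (+1)·(-1)·(136) = -919

-919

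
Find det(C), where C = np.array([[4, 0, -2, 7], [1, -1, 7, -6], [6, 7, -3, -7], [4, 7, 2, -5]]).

The determinant is -2303.

Expand along row 1 (it has 1 zero):
  + (4) · M_11   where M_11 = det([-1 7 -6; 7 -3 -7; 7 2 -5]) = -337
  + (-2) · M_13   where M_13 = det([1 -1 -6; 6 7 -7; 4 7 -5]) = -72
  − (7) · M_14   where M_14 = det([1 -1 7; 6 7 -3; 4 7 2]) = 157
det = (+1)·(4)·(-337) + (+1)·(-2)·(-72) + (-1)·(7)·(157) = -2303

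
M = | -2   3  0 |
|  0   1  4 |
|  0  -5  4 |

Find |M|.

-48

Expand along column 1:
  + (-2) · |1 4; -5 4| = (-2)·(4 − (-20)) = -48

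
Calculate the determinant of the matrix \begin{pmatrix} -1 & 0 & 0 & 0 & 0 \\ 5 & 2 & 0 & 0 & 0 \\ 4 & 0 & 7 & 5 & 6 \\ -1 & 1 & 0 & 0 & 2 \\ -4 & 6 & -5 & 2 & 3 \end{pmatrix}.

The determinant is 156.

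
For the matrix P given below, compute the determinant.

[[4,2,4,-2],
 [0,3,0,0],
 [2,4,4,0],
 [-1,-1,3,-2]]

Expand along row 2 (it has 3 zeros):
  + (3) · M_22   where M_22 = det([4 4 -2; 2 4 0; -1 3 -2]) = -36
det = (+1)·(3)·(-36) = -108

|P| = -108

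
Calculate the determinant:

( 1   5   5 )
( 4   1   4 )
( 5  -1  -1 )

78

Expand along column 1:
  + 1 · |1 4; -1 -1| = 1·(-1 − (-4)) = 3
  − 4 · |5 5; -1 -1| = −4·(-5 − (-5)) = 0
  + 5 · |5 5; 1 4| = 5·(20 − 5) = 75
Sum: (3) + (0) + (75) = 78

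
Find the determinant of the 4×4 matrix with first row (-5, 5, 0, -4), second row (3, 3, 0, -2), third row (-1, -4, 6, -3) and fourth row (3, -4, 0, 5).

-336

Expand along column 3 (it has 3 zeros):
  + (6) · M_33   where M_33 = det([-5 5 -4; 3 3 -2; 3 -4 5]) = -56
det = (+1)·(6)·(-56) = -336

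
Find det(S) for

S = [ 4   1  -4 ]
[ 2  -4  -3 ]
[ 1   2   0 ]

Expand along column 3:
  + (-4) · |2 -4; 1 2| = (-4)·(4 − (-4)) = -32
  − (-3) · |4 1; 1 2| = −(-3)·(8 − 1) = 21
Sum: (-32) + (21) = -11

The determinant is -11.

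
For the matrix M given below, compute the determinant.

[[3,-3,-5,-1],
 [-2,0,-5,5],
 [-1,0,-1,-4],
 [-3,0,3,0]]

det(M) = -342

Expand along column 2 (it has 3 zeros):
  − (-3) · M_12   where M_12 = det([-2 -5 5; -1 -1 -4; -3 3 0]) = -114
det = (-1)·(-3)·(-114) = -342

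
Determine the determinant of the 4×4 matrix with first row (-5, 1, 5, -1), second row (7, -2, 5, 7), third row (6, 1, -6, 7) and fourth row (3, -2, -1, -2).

The determinant is -14.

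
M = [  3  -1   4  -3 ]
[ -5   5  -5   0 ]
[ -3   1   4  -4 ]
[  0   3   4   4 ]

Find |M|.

|M| = 855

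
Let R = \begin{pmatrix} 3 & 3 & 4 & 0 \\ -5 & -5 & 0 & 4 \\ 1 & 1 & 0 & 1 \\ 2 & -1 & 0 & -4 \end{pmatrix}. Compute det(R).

Expand along column 3 (it has 3 zeros):
  + (4) · M_13   where M_13 = det([-5 -5 4; 1 1 1; 2 -1 -4]) = -27
det = (+1)·(4)·(-27) = -108

det(R) = -108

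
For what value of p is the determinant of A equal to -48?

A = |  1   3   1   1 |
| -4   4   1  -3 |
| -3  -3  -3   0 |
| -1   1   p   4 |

-2

Expanding along the row containing p, det(A) is linear in p: det(A) = (-42)·p + (-132).
Set (-42)·p + (-132) = -48  ⇒  (-42)·p = 84  ⇒  p = -2.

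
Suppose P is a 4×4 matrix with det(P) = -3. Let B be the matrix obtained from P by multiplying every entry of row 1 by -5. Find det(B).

The determinant is 15.

Scaling one row by -5 multiplies the determinant by -5.
det(B) = (-5)·(-3) = 15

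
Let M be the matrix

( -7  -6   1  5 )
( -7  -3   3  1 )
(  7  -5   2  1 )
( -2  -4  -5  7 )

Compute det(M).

Expand along row 1:
  + (-7) · M_11   where M_11 = det([-3 3 1; -5 2 1; -4 -5 7]) = 69
  − (-6) · M_12   where M_12 = det([-7 3 1; 7 2 1; -2 -5 7]) = -317
  + (1) · M_13   where M_13 = det([-7 -3 1; 7 -5 1; -2 -4 7]) = 332
  − (5) · M_14   where M_14 = det([-7 -3 3; 7 -5 2; -2 -4 -5]) = -438
det = (+1)·(-7)·(69) + (-1)·(-6)·(-317) + (+1)·(1)·(332) + (-1)·(5)·(-438) = 137

137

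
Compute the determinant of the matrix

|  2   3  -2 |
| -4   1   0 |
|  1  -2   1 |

0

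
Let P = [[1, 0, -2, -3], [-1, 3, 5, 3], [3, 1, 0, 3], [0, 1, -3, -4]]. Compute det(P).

Expand along row 1 (it has 1 zero):
  + (1) · M_11   where M_11 = det([3 5 3; 1 0 3; 1 -3 -4]) = 53
  + (-2) · M_13   where M_13 = det([-1 3 3; 3 1 3; 0 1 -4]) = 52
  − (-3) · M_14   where M_14 = det([-1 3 5; 3 1 0; 0 1 -3]) = 45
det = (+1)·(1)·(53) + (+1)·(-2)·(52) + (-1)·(-3)·(45) = 84

det(P) = 84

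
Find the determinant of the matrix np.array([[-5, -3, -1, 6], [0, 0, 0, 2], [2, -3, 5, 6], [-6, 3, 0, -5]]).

Expand along row 2 (it has 3 zeros):
  + (2) · M_24   where M_24 = det([-5 -3 -1; 2 -3 5; -6 3 0]) = 177
det = (+1)·(2)·(177) = 354

354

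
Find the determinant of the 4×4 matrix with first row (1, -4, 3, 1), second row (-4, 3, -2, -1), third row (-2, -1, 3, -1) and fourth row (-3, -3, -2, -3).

Expand along row 1:
  + (1) · M_11   where M_11 = det([3 -2 -1; -1 3 -1; -3 -2 -3]) = -44
  − (-4) · M_12   where M_12 = det([-4 -2 -1; -2 3 -1; -3 -2 -3]) = 37
  + (3) · M_13   where M_13 = det([-4 3 -1; -2 -1 -1; -3 -3 -3]) = -12
  − (1) · M_14   where M_14 = det([-4 3 -2; -2 -1 3; -3 -3 -2]) = -89
det = (+1)·(1)·(-44) + (-1)·(-4)·(37) + (+1)·(3)·(-12) + (-1)·(1)·(-89) = 157

157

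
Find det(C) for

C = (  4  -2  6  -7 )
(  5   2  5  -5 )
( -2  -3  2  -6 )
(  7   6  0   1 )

-313

Expand along row 4 (it has 1 zero):
  − (7) · M_41   where M_41 = det([-2 6 -7; 2 5 -5; -3 2 -6]) = 69
  + (6) · M_42   where M_42 = det([4 6 -7; 5 5 -5; -2 2 -6]) = 20
  + (1) · M_44   where M_44 = det([4 -2 6; 5 2 5; -2 -3 2]) = 50
det = (-1)·(7)·(69) + (+1)·(6)·(20) + (+1)·(1)·(50) = -313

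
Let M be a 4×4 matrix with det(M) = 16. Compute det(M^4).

det(M^4) = (det M)^4 = (16)^4 = 65536

65536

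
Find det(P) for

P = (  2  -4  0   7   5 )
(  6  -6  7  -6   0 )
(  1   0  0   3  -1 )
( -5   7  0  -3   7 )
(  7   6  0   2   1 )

-14105

Expand along column 3 (it has 4 zeros):
  − (7) · M_23   where M_23 = det([2 -4 7 5; 1 0 3 -1; -5 7 -3 7; 7 6 2 1]) = 2015
det = (-1)·(7)·(2015) = -14105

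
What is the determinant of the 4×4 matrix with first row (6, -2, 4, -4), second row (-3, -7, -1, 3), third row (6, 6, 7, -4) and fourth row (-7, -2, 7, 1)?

Expand along row 1:
  + (6) · M_11   where M_11 = det([-7 -1 3; 6 7 -4; -2 7 1]) = -79
  − (-2) · M_12   where M_12 = det([-3 -1 3; 6 7 -4; -7 7 1]) = 146
  + (4) · M_13   where M_13 = det([-3 -7 3; 6 6 -4; -7 -2 1]) = -58
  − (-4) · M_14   where M_14 = det([-3 -7 -1; 6 6 7; -7 -2 7]) = 439
det = (+1)·(6)·(-79) + (-1)·(-2)·(146) + (+1)·(4)·(-58) + (-1)·(-4)·(439) = 1342

1342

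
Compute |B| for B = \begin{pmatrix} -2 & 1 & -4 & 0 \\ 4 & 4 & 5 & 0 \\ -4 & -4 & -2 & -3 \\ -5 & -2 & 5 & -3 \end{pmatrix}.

|B| = -351

Expand along column 4 (it has 2 zeros):
  − (-3) · M_34   where M_34 = det([-2 1 -4; 4 4 5; -5 -2 5]) = -153
  + (-3) · M_44   where M_44 = det([-2 1 -4; 4 4 5; -4 -4 -2]) = -36
det = (-1)·(-3)·(-153) + (+1)·(-3)·(-36) = -351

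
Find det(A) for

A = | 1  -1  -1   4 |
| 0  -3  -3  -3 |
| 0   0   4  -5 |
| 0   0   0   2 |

The determinant is -24.

A is block upper-triangular with a 2×2 block and a 2×2 block on the diagonal, so its determinant equals the product of the determinants of the diagonal blocks.
det of the 2×2 block = -3
det of the 2×2 block = 8
det = (-3)·(8) = -24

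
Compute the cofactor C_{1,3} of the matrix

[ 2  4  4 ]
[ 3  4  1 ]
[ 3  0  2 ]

The cofactor is -12.

Delete row 1 and column 3; the remaining 2×2 submatrix is [3 4; 3 0].
Its determinant is 3·0 − 4·3 = -12.
The cofactor carries sign (−1)^(1+3) = +1, so C_{1,3} = +(-12) = -12.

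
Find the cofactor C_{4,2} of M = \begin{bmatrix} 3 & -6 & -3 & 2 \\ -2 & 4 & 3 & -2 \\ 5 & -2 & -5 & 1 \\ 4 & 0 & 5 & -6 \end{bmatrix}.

-7

Delete row 4 and column 2; the remaining 3×3 submatrix is [3 -3 2; -2 3 -2; 5 -5 1].
Its determinant is -7.
The cofactor carries sign (−1)^(4+2) = +1, so C_{4,2} = +(-7) = -7.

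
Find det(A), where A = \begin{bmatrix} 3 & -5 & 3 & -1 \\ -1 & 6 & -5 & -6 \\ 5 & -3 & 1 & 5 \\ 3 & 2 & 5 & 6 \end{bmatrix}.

det(A) = -1384

Expand along row 1:
  + (3) · M_11   where M_11 = det([6 -5 -6; -3 1 5; 2 5 6]) = -152
  − (-5) · M_12   where M_12 = det([-1 -5 -6; 5 1 5; 3 5 6]) = -38
  + (3) · M_13   where M_13 = det([-1 6 -6; 5 -3 5; 3 2 6]) = -176
  − (-1) · M_14   where M_14 = det([-1 6 -5; 5 -3 1; 3 2 5]) = -210
det = (+1)·(3)·(-152) + (-1)·(-5)·(-38) + (+1)·(3)·(-176) + (-1)·(-1)·(-210) = -1384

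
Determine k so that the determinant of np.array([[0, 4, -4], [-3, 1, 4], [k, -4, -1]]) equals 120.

k = 9

Expanding along the row containing k, det(B) is linear in k: det(B) = (20)·k + (-60).
Set (20)·k + (-60) = 120  ⇒  (20)·k = 180  ⇒  k = 9.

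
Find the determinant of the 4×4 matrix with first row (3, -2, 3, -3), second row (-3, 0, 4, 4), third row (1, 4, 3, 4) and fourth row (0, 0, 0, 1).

Expand along row 4 (it has 3 zeros):
  + (1) · M_44   where M_44 = det([3 -2 3; -3 0 4; 1 4 3]) = -110
det = (+1)·(1)·(-110) = -110

The determinant is -110.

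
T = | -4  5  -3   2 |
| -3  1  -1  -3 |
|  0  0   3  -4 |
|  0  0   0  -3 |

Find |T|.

-99

T is block upper-triangular with a 2×2 block and a 2×2 block on the diagonal, so its determinant equals the product of the determinants of the diagonal blocks.
det of the 2×2 block = 11
det of the 2×2 block = -9
det = (11)·(-9) = -99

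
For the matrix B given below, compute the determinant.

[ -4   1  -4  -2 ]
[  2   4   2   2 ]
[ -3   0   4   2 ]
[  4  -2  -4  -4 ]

Expand along row 3 (it has 1 zero):
  + (-3) · M_31   where M_31 = det([1 -4 -2; 4 2 2; -2 -4 -4]) = -24
  + (4) · M_33   where M_33 = det([-4 1 -2; 2 4 2; 4 -2 -4]) = 104
  − (2) · M_34   where M_34 = det([-4 1 -4; 2 4 2; 4 -2 -4]) = 144
det = (+1)·(-3)·(-24) + (+1)·(4)·(104) + (-1)·(2)·(144) = 200

|B| = 200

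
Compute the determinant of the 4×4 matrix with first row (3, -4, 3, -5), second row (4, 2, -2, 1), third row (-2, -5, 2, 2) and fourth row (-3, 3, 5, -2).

-758

Expand along row 1:
  + (3) · M_11   where M_11 = det([2 -2 1; -5 2 2; 3 5 -2]) = -51
  − (-4) · M_12   where M_12 = det([4 -2 1; -2 2 2; -3 5 -2]) = -40
  + (3) · M_13   where M_13 = det([4 2 1; -2 -5 2; -3 3 -2]) = -25
  − (-5) · M_14   where M_14 = det([4 2 -2; -2 -5 2; -3 3 5]) = -74
det = (+1)·(3)·(-51) + (-1)·(-4)·(-40) + (+1)·(3)·(-25) + (-1)·(-5)·(-74) = -758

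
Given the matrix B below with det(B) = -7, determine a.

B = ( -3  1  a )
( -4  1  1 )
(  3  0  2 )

a = 4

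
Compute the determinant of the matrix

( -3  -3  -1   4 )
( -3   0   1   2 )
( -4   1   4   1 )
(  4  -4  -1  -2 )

9

Expand along row 2 (it has 1 zero):
  − (-3) · M_21   where M_21 = det([-3 -1 4; 1 4 1; -4 -1 -2]) = 83
  − (1) · M_23   where M_23 = det([-3 -3 4; -4 1 1; 4 -4 -2]) = 54
  + (2) · M_24   where M_24 = det([-3 -3 -1; -4 1 4; 4 -4 -1]) = -93
det = (-1)·(-3)·(83) + (-1)·(1)·(54) + (+1)·(2)·(-93) = 9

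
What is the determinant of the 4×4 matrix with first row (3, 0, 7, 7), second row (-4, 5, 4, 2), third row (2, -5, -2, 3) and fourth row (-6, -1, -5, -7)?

-765

Expand along row 1 (it has 1 zero):
  + (3) · M_11   where M_11 = det([5 4 2; -5 -2 3; -1 -5 -7]) = 39
  + (7) · M_13   where M_13 = det([-4 5 2; 2 -5 3; -6 -1 -7]) = -236
  − (7) · M_14   where M_14 = det([-4 5 4; 2 -5 -2; -6 -1 -5]) = -110
det = (+1)·(3)·(39) + (+1)·(7)·(-236) + (-1)·(7)·(-110) = -765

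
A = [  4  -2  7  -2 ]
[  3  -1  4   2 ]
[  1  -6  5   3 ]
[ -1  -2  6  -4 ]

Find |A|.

-399

Expand along row 1:
  + (4) · M_11   where M_11 = det([-1 4 2; -6 5 3; -2 6 -4]) = -134
  − (-2) · M_12   where M_12 = det([3 4 2; 1 5 3; -1 6 -4]) = -88
  + (7) · M_13   where M_13 = det([3 -1 2; 1 -6 3; -1 -2 -4]) = 73
  − (-2) · M_14   where M_14 = det([3 -1 4; 1 -6 5; -1 -2 6]) = -99
det = (+1)·(4)·(-134) + (-1)·(-2)·(-88) + (+1)·(7)·(73) + (-1)·(-2)·(-99) = -399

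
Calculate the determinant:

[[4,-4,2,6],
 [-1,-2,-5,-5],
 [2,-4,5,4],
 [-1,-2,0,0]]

-220

Expand along row 4 (it has 2 zeros):
  − (-1) · M_41   where M_41 = det([-4 2 6; -2 -5 -5; -4 5 4]) = -144
  + (-2) · M_42   where M_42 = det([4 2 6; -1 -5 -5; 2 5 4]) = 38
det = (-1)·(-1)·(-144) + (+1)·(-2)·(38) = -220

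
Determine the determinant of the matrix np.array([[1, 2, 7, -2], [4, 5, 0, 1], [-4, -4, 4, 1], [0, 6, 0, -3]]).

Expand along row 4 (it has 2 zeros):
  + (6) · M_42   where M_42 = det([1 7 -2; 4 0 1; -4 4 1]) = -92
  + (-3) · M_44   where M_44 = det([1 2 7; 4 5 0; -4 -4 4]) = 16
det = (+1)·(6)·(-92) + (+1)·(-3)·(16) = -600

-600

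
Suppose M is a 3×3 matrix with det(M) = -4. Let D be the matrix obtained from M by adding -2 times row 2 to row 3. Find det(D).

-4

Adding a multiple of one row to another leaves the determinant unchanged.
det(D) = (1)·(-4) = -4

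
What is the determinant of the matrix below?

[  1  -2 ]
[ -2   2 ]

det = 1·2 − (-2)·(-2) = 2 − 4 = -2

-2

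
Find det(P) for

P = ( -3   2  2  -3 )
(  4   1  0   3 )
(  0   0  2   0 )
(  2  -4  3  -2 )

Expand along row 3 (it has 3 zeros):
  + (2) · M_33   where M_33 = det([-3 2 -3; 4 1 3; 2 -4 -2]) = 52
det = (+1)·(2)·(52) = 104

104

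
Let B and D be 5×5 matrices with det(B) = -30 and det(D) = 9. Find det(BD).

det(BD) = det(B)·det(D) = (-30)·(9) = -270

-270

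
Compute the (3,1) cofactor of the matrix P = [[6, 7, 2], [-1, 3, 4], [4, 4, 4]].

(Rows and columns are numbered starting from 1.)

Delete row 3 and column 1; the remaining 2×2 submatrix is [7 2; 3 4].
Its determinant is 7·4 − 2·3 = 22.
The cofactor carries sign (−1)^(3+1) = +1, so C_{3,1} = +(22) = 22.

22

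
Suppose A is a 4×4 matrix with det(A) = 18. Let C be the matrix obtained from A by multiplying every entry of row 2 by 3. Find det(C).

Scaling one row by 3 multiplies the determinant by 3.
det(C) = (3)·(18) = 54

The determinant is 54.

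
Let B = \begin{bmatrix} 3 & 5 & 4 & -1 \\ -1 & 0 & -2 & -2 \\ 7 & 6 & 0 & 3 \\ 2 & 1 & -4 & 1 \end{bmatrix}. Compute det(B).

-6

Expand along row 2 (it has 1 zero):
  − (-1) · M_21   where M_21 = det([5 4 -1; 6 0 3; 1 -4 1]) = 72
  − (-2) · M_23   where M_23 = det([3 5 -1; 7 6 3; 2 1 1]) = 9
  + (-2) · M_24   where M_24 = det([3 5 4; 7 6 0; 2 1 -4]) = 48
det = (-1)·(-1)·(72) + (-1)·(-2)·(9) + (+1)·(-2)·(48) = -6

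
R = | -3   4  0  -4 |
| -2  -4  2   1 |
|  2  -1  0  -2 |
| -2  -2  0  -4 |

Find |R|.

|R| = -144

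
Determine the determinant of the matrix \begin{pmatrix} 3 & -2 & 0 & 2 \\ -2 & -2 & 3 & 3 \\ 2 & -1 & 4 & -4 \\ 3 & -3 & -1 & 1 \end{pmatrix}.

192

Expand along row 1 (it has 1 zero):
  + (3) · M_11   where M_11 = det([-2 3 3; -1 4 -4; -3 -1 1]) = 78
  − (-2) · M_12   where M_12 = det([-2 3 3; 2 4 -4; 3 -1 1]) = -84
  − (2) · M_14   where M_14 = det([-2 -2 3; 2 -1 4; 3 -3 -1]) = -63
det = (+1)·(3)·(78) + (-1)·(-2)·(-84) + (-1)·(2)·(-63) = 192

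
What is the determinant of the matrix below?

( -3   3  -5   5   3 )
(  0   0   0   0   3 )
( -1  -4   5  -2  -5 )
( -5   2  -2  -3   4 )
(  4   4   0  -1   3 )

Expand along row 2 (it has 4 zeros):
  − (3) · M_25   where M_25 = det([-3 3 -5 5; -1 -4 5 -2; -5 2 -2 -3; 4 4 0 -1]) = 541
det = (-1)·(3)·(541) = -1623

-1623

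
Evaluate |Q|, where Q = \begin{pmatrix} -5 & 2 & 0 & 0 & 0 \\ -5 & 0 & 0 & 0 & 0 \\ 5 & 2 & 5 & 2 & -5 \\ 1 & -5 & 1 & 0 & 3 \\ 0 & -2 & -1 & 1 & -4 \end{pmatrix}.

Q is block lower-triangular with a 2×2 block and a 3×3 block on the diagonal, so its determinant equals the product of the determinants of the diagonal blocks.
det of the 2×2 block = 10
det of the 3×3 block = -18
det = (10)·(-18) = -180

The determinant is -180.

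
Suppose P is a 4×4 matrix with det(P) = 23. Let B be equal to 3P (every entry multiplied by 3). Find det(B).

1863

For a 4×4 matrix, det(3P) = 3^4·det(P) = 81·det(P).
det(B) = (81)·(23) = 1863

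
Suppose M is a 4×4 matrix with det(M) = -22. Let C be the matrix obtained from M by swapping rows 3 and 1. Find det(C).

Swapping two rows multiplies the determinant by −1.
det(C) = (-1)·(-22) = 22

The determinant is 22.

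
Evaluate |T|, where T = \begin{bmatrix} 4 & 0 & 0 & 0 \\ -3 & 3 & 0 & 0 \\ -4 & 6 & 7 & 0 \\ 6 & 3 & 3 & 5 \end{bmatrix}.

T is lower triangular, so det(T) is the product of the diagonal entries:
det = (4) · (3) · (7) · (5) = 420

|T| = 420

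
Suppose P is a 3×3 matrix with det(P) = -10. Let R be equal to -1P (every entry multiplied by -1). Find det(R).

10

For a 3×3 matrix, det(-1P) = (-1)^3·det(P) = -1·det(P).
det(R) = (-1)·(-10) = 10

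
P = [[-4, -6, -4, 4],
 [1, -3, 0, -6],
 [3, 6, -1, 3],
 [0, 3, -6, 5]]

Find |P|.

390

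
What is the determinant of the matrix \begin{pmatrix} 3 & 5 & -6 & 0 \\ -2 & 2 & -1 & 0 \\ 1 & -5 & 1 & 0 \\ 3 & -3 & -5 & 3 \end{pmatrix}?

Expand along column 4 (it has 3 zeros):
  + (3) · M_44   where M_44 = det([3 5 -6; -2 2 -1; 1 -5 1]) = -52
det = (+1)·(3)·(-52) = -156

-156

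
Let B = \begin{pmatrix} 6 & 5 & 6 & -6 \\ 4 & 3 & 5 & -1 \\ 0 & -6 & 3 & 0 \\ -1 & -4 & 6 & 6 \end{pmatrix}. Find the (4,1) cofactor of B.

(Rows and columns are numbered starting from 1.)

183

Delete row 4 and column 1; the remaining 3×3 submatrix is [5 6 -6; 3 5 -1; -6 3 0].
Its determinant is -183.
The cofactor carries sign (−1)^(4+1) = −1, so C_{4,1} = −(-183) = 183.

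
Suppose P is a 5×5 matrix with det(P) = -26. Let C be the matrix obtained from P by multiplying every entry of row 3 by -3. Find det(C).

Scaling one row by -3 multiplies the determinant by -3.
det(C) = (-3)·(-26) = 78

78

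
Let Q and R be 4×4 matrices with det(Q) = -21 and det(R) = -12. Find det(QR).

det(QR) = 252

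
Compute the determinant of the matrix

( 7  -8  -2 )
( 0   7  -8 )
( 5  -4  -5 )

-79

Expand along column 1:
  + 7 · |7 -8; -4 -5| = 7·(-35 − 32) = -469
  + 5 · |-8 -2; 7 -8| = 5·(64 − (-14)) = 390
Sum: (-469) + (390) = -79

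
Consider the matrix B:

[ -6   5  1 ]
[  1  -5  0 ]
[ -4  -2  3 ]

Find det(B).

The determinant is 53.

Expand along row 2:
  − 1 · |5 1; -2 3| = −1·(15 − (-2)) = -17
  + (-5) · |-6 1; -4 3| = (-5)·(-18 − (-4)) = 70
Sum: (-17) + (70) = 53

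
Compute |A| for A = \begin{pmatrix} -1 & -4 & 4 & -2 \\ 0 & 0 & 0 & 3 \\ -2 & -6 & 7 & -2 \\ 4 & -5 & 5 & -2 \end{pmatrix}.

Expand along row 2 (it has 3 zeros):
  + (3) · M_24   where M_24 = det([-1 -4 4; -2 -6 7; 4 -5 5]) = -21
det = (+1)·(3)·(-21) = -63

|A| = -63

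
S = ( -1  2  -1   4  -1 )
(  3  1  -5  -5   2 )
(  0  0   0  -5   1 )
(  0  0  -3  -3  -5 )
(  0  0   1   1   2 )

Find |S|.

|S| = 35

S is block upper-triangular with a 2×2 block and a 3×3 block on the diagonal, so its determinant equals the product of the determinants of the diagonal blocks.
det of the 2×2 block = -7
det of the 3×3 block = -5
det = (-7)·(-5) = 35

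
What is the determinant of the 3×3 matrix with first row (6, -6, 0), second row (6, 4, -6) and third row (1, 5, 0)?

Expand along column 3:
  − (-6) · |6 -6; 1 5| = −(-6)·(30 − (-6)) = 216

216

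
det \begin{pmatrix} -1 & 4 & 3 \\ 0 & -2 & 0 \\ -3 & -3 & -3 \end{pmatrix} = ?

-24

Expand along row 2:
  + (-2) · |-1 3; -3 -3| = (-2)·(3 − (-9)) = -24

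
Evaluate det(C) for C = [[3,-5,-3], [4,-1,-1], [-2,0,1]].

det(C) = 13

Expand along row 3:
  + (-2) · |-5 -3; -1 -1| = (-2)·(5 − 3) = -4
  + 1 · |3 -5; 4 -1| = 1·(-3 − (-20)) = 17
Sum: (-4) + (17) = 13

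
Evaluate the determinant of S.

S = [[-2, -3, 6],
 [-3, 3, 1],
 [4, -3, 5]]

Expand along row 1:
  + (-2) · |3 1; -3 5| = (-2)·(15 − (-3)) = -36
  − (-3) · |-3 1; 4 5| = −(-3)·(-15 − 4) = -57
  + 6 · |-3 3; 4 -3| = 6·(9 − 12) = -18
Sum: (-36) + (-57) + (-18) = -111

-111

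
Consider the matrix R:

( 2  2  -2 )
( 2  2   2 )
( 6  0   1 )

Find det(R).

Expand along column 2:
  − 2 · |2 2; 6 1| = −2·(2 − 12) = 20
  + 2 · |2 -2; 6 1| = 2·(2 − (-12)) = 28
Sum: (20) + (28) = 48

48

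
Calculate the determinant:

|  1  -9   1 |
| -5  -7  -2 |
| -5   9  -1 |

Expand along row 1:
  + 1 · |-7 -2; 9 -1| = 1·(7 − (-18)) = 25
  − (-9) · |-5 -2; -5 -1| = −(-9)·(5 − 10) = -45
  + 1 · |-5 -7; -5 9| = 1·(-45 − 35) = -80
Sum: (25) + (-45) + (-80) = -100

The determinant is -100.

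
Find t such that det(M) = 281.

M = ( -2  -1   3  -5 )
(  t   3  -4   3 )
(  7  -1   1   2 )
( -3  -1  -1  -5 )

Expanding along the column containing t, det(M) is linear in t: det(M) = (28)·t + (253).
Set (28)·t + (253) = 281  ⇒  (28)·t = 28  ⇒  t = 1.

t = 1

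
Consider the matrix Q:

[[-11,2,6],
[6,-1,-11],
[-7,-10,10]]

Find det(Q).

det(Q) = 952

Expand along row 1:
  + (-11) · |-1 -11; -10 10| = (-11)·(-10 − 110) = 1320
  − 2 · |6 -11; -7 10| = −2·(60 − 77) = 34
  + 6 · |6 -1; -7 -10| = 6·(-60 − 7) = -402
Sum: (1320) + (34) + (-402) = 952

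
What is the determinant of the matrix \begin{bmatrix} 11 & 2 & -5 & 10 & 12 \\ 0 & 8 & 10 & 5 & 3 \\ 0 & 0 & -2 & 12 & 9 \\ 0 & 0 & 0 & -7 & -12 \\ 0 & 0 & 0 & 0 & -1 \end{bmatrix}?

-1232

The matrix is upper triangular, so the determinant is the product of the diagonal entries:
det = (11) · (8) · (-2) · (-7) · (-1) = -1232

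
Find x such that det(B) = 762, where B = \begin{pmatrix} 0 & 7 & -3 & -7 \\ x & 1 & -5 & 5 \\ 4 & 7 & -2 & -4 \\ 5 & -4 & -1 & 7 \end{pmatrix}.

Expanding along the row containing x, det(B) is linear in x: det(B) = (-78)·x + (762).
Set (-78)·x + (762) = 762  ⇒  (-78)·x = 0  ⇒  x = 0.

x = 0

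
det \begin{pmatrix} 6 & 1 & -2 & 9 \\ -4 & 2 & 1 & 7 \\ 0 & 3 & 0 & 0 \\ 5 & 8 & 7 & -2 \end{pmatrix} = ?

1971

Expand along row 3 (it has 3 zeros):
  − (3) · M_32   where M_32 = det([6 -2 9; -4 1 7; 5 7 -2]) = -657
det = (-1)·(3)·(-657) = 1971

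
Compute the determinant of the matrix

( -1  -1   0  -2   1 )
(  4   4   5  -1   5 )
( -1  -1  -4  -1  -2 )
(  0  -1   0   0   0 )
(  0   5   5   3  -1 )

Expand along row 4 (it has 4 zeros):
  + (-1) · M_42   where M_42 = det([-1 0 -2 1; 4 5 -1 5; -1 -4 -1 -2; 0 5 3 -1]) = -58
det = (+1)·(-1)·(-58) = 58

58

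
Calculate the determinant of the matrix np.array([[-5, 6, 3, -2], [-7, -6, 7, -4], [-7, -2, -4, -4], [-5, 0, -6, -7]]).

Expand along row 4 (it has 1 zero):
  − (-5) · M_41   where M_41 = det([6 3 -2; -6 7 -4; -2 -4 -4]) = -388
  − (-6) · M_43   where M_43 = det([-5 6 -2; -7 -6 -4; -7 -2 -4]) = -24
  + (-7) · M_44   where M_44 = det([-5 6 3; -7 -6 7; -7 -2 -4]) = -736
det = (-1)·(-5)·(-388) + (-1)·(-6)·(-24) + (+1)·(-7)·(-736) = 3068

3068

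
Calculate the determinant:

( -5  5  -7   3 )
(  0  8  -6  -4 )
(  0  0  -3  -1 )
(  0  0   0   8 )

The matrix is upper triangular, so the determinant is the product of the diagonal entries:
det = (-5) · (8) · (-3) · (8) = 960

The determinant is 960.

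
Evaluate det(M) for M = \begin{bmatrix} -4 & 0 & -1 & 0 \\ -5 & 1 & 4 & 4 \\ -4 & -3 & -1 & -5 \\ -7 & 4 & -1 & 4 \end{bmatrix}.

189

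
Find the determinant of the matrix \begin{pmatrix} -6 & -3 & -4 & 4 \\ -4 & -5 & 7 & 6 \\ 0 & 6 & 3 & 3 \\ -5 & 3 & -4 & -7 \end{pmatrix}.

Expand along row 3 (it has 1 zero):
  − (6) · M_32   where M_32 = det([-6 -4 4; -4 7 6; -5 -4 -7]) = 586
  + (3) · M_33   where M_33 = det([-6 -3 4; -4 -5 6; -5 3 -7]) = -76
  − (3) · M_34   where M_34 = det([-6 -3 -4; -4 -5 7; -5 3 -4]) = 307
det = (-1)·(6)·(586) + (+1)·(3)·(-76) + (-1)·(3)·(307) = -4665

The determinant is -4665.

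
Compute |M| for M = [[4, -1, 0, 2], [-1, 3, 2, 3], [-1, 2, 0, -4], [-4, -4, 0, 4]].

Expand along column 3 (it has 3 zeros):
  − (2) · M_23   where M_23 = det([4 -1 2; -1 2 -4; -4 -4 4]) = -28
det = (-1)·(2)·(-28) = 56

56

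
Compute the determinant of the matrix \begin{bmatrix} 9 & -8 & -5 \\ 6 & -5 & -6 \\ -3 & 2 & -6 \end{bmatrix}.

The determinant is -39.

Expand along column 1:
  + 9 · |-5 -6; 2 -6| = 9·(30 − (-12)) = 378
  − 6 · |-8 -5; 2 -6| = −6·(48 − (-10)) = -348
  + (-3) · |-8 -5; -5 -6| = (-3)·(48 − 25) = -69
Sum: (378) + (-348) + (-69) = -39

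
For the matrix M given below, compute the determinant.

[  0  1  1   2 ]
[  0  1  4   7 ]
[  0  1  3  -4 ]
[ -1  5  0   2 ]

-28

Expand along column 1 (it has 3 zeros):
  − (-1) · M_41   where M_41 = det([1 1 2; 1 4 7; 1 3 -4]) = -28
det = (-1)·(-1)·(-28) = -28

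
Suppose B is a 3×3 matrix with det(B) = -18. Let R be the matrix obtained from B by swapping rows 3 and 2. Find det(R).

det(R) = 18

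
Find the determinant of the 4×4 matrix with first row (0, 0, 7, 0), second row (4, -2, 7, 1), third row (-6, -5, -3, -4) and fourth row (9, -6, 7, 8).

Expand along row 1 (it has 3 zeros):
  + (7) · M_13   where M_13 = det([4 -2 1; -6 -5 -4; 9 -6 8]) = -199
det = (+1)·(7)·(-199) = -1393

The determinant is -1393.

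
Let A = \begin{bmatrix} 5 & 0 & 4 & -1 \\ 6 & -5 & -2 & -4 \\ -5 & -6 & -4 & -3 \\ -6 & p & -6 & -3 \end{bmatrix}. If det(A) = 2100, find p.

Expanding along the row containing p, det(A) is linear in p: det(A) = (136)·p + (876).
Set (136)·p + (876) = 2100  ⇒  (136)·p = 1224  ⇒  p = 9.

9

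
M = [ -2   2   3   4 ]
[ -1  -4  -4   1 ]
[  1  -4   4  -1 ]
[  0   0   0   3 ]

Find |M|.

det(M) = 264

Expand along row 4 (it has 3 zeros):
  + (3) · M_44   where M_44 = det([-2 2 3; -1 -4 -4; 1 -4 4]) = 88
det = (+1)·(3)·(88) = 264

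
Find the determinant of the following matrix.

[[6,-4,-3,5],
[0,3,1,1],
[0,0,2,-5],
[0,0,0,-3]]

The matrix is block upper-triangular with a 2×2 block and a 2×2 block on the diagonal, so its determinant equals the product of the determinants of the diagonal blocks.
det of the 2×2 block = 18
det of the 2×2 block = -6
det = (18)·(-6) = -108

-108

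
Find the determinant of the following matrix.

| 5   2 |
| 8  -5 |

det = 5·(-5) − 2·8 = -25 − 16 = -41

-41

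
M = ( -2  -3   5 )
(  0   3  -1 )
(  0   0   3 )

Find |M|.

-18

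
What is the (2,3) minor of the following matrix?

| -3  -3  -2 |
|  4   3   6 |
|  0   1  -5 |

-3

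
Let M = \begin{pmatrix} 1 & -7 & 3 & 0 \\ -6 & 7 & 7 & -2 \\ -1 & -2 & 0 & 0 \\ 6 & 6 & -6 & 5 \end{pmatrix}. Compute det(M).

Expand along row 3 (it has 2 zeros):
  + (-1) · M_31   where M_31 = det([-7 3 0; 7 7 -2; 6 -6 5]) = -302
  − (-2) · M_32   where M_32 = det([1 3 0; -6 7 -2; 6 -6 5]) = 77
det = (+1)·(-1)·(-302) + (-1)·(-2)·(77) = 456

456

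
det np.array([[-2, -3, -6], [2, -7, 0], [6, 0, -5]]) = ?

Expand along column 2:
  − (-3) · |2 0; 6 -5| = −(-3)·(-10 − 0) = -30
  + (-7) · |-2 -6; 6 -5| = (-7)·(10 − (-36)) = -322
Sum: (-30) + (-322) = -352

-352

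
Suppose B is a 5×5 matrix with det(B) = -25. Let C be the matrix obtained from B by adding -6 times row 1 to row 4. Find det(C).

Adding a multiple of one row to another leaves the determinant unchanged.
det(C) = (1)·(-25) = -25

The determinant is -25.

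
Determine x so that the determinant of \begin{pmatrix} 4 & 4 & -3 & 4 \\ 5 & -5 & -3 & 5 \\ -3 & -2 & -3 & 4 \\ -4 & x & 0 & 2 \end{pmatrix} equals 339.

-7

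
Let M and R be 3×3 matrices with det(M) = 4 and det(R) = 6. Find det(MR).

det(MR) = det(M)·det(R) = (4)·(6) = 24

24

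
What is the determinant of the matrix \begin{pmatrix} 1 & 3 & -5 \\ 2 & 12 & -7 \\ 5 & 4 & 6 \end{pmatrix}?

Expand along column 1:
  + 1 · |12 -7; 4 6| = 1·(72 − (-28)) = 100
  − 2 · |3 -5; 4 6| = −2·(18 − (-20)) = -76
  + 5 · |3 -5; 12 -7| = 5·(-21 − (-60)) = 195
Sum: (100) + (-76) + (195) = 219

219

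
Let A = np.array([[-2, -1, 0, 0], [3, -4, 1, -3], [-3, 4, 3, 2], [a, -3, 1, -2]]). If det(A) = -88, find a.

-7

Expanding along the row containing a, det(A) is linear in a: det(A) = (11)·a + (-11).
Set (11)·a + (-11) = -88  ⇒  (11)·a = -77  ⇒  a = -7.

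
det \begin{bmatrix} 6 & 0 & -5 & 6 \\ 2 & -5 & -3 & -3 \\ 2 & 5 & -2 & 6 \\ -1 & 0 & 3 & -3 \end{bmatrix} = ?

Expand along column 2 (it has 2 zeros):
  + (-5) · M_22   where M_22 = det([6 -5 6; 2 -2 6; -1 3 -3]) = -48
  − (5) · M_32   where M_32 = det([6 -5 6; 2 -3 -3; -1 3 -3]) = 81
det = (+1)·(-5)·(-48) + (-1)·(5)·(81) = -165

The determinant is -165.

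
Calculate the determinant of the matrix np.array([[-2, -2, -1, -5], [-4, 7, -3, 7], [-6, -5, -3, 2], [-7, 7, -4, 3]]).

The determinant is 265.

Expand along row 1:
  + (-2) · M_11   where M_11 = det([7 -3 7; -5 -3 2; 7 -4 3]) = 193
  − (-2) · M_12   where M_12 = det([-4 -3 7; -6 -3 2; -7 -4 3]) = 13
  + (-1) · M_13   where M_13 = det([-4 7 7; -6 -5 2; -7 7 3]) = -395
  − (-5) · M_14   where M_14 = det([-4 7 -3; -6 -5 -3; -7 7 -4]) = 46
det = (+1)·(-2)·(193) + (-1)·(-2)·(13) + (+1)·(-1)·(-395) + (-1)·(-5)·(46) = 265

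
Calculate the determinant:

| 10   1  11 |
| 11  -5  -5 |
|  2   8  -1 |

1529

Expand along row 1:
  + 10 · |-5 -5; 8 -1| = 10·(5 − (-40)) = 450
  − 1 · |11 -5; 2 -1| = −1·(-11 − (-10)) = 1
  + 11 · |11 -5; 2 8| = 11·(88 − (-10)) = 1078
Sum: (450) + (1) + (1078) = 1529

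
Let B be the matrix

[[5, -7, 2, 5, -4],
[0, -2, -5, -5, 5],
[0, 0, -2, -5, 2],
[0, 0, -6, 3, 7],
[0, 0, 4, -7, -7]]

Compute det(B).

B is block upper-triangular with a 2×2 block and a 3×3 block on the diagonal, so its determinant equals the product of the determinants of the diagonal blocks.
det of the 2×2 block = -10
det of the 3×3 block = 74
det = (-10)·(74) = -740

The determinant is -740.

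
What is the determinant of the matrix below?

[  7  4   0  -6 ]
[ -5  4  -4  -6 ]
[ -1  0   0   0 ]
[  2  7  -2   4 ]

Expand along row 3 (it has 3 zeros):
  + (-1) · M_31   where M_31 = det([4 0 -6; 4 -4 -6; 7 -2 4]) = -232
det = (+1)·(-1)·(-232) = 232

232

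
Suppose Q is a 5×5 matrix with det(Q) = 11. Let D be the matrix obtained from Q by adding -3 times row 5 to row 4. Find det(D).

Adding a multiple of one row to another leaves the determinant unchanged.
det(D) = (1)·(11) = 11

11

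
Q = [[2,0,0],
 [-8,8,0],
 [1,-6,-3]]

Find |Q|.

The determinant is -48.

Expand along row 1:
  + 2 · |8 0; -6 -3| = 2·(-24 − 0) = -48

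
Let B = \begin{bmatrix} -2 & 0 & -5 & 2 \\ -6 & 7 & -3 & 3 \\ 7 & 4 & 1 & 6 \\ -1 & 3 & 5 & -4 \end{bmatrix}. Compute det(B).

Expand along row 1 (it has 1 zero):
  + (-2) · M_11   where M_11 = det([7 -3 3; 4 1 6; 3 5 -4]) = -289
  + (-5) · M_13   where M_13 = det([-6 7 3; 7 4 6; -1 3 -4]) = 433
  − (2) · M_14   where M_14 = det([-6 7 -3; 7 4 1; -1 3 5]) = -429
det = (+1)·(-2)·(-289) + (+1)·(-5)·(433) + (-1)·(2)·(-429) = -729

|B| = -729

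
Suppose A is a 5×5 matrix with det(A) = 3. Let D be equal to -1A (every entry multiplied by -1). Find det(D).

The determinant is -3.

For a 5×5 matrix, det(-1A) = (-1)^5·det(A) = -1·det(A).
det(D) = (-1)·(3) = -3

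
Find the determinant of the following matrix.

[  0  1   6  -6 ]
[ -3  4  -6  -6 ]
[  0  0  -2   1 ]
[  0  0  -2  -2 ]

The matrix is block upper-triangular with a 2×2 block and a 2×2 block on the diagonal, so its determinant equals the product of the determinants of the diagonal blocks.
det of the 2×2 block = 3
det of the 2×2 block = 6
det = (3)·(6) = 18

18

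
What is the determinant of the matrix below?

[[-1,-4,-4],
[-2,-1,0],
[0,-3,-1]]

Expand along row 2:
  − (-2) · |-4 -4; -3 -1| = −(-2)·(4 − 12) = -16
  + (-1) · |-1 -4; 0 -1| = (-1)·(1 − 0) = -1
Sum: (-16) + (-1) = -17

The determinant is -17.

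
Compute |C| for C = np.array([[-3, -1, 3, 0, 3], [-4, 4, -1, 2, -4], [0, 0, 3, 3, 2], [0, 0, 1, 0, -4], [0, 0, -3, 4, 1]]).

C is block upper-triangular with a 2×2 block and a 3×3 block on the diagonal, so its determinant equals the product of the determinants of the diagonal blocks.
det of the 2×2 block = -16
det of the 3×3 block = 89
det = (-16)·(89) = -1424

-1424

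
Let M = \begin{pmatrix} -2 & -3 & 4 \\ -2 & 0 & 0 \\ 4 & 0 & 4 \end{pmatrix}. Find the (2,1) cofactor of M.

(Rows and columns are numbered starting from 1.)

12

Delete row 2 and column 1; the remaining 2×2 submatrix is [-3 4; 0 4].
Its determinant is (-3)·4 − 4·0 = -12.
The cofactor carries sign (−1)^(2+1) = −1, so C_{2,1} = −(-12) = 12.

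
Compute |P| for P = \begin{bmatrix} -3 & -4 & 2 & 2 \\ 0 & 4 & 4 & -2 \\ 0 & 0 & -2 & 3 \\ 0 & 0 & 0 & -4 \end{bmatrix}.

P is upper triangular, so det(P) is the product of the diagonal entries:
det = (-3) · (4) · (-2) · (-4) = -96

det(P) = -96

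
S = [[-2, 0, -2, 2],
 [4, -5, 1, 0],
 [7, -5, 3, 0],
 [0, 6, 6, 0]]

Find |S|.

Expand along column 4 (it has 3 zeros):
  − (2) · M_14   where M_14 = det([4 -5 1; 7 -5 3; 0 6 6]) = 60
det = (-1)·(2)·(60) = -120

-120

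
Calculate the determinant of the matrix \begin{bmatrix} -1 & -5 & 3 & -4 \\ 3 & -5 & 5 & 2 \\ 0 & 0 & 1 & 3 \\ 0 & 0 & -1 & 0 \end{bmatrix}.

60

The matrix is block upper-triangular with a 2×2 block and a 2×2 block on the diagonal, so its determinant equals the product of the determinants of the diagonal blocks.
det of the 2×2 block = 20
det of the 2×2 block = 3
det = (20)·(3) = 60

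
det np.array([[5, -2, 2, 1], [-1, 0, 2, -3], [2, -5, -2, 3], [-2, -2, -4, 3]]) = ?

Expand along row 2 (it has 1 zero):
  − (-1) · M_21   where M_21 = det([-2 2 1; -5 -2 3; -2 -4 3]) = 22
  − (2) · M_23   where M_23 = det([5 -2 1; 2 -5 3; -2 -2 3]) = -35
  + (-3) · M_24   where M_24 = det([5 -2 2; 2 -5 -2; -2 -2 -4]) = 28
det = (-1)·(-1)·(22) + (-1)·(2)·(-35) + (+1)·(-3)·(28) = 8

8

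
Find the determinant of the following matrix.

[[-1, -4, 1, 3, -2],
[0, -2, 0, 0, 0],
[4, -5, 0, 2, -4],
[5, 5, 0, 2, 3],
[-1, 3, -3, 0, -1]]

The determinant is -660.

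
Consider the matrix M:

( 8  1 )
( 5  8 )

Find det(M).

59

det(M) = 8·8 − 1·5 = 64 − 5 = 59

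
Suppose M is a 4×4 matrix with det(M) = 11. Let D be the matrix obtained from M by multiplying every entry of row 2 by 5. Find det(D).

Scaling one row by 5 multiplies the determinant by 5.
det(D) = (5)·(11) = 55

55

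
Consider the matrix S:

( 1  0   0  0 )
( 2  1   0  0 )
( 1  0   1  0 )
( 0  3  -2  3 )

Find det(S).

det(S) = 3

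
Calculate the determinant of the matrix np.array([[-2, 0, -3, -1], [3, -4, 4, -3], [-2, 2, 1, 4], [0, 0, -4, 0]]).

Expand along row 4 (it has 3 zeros):
  − (-4) · M_43   where M_43 = det([-2 0 -1; 3 -4 -3; -2 2 4]) = 22
det = (-1)·(-4)·(22) = 88

88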